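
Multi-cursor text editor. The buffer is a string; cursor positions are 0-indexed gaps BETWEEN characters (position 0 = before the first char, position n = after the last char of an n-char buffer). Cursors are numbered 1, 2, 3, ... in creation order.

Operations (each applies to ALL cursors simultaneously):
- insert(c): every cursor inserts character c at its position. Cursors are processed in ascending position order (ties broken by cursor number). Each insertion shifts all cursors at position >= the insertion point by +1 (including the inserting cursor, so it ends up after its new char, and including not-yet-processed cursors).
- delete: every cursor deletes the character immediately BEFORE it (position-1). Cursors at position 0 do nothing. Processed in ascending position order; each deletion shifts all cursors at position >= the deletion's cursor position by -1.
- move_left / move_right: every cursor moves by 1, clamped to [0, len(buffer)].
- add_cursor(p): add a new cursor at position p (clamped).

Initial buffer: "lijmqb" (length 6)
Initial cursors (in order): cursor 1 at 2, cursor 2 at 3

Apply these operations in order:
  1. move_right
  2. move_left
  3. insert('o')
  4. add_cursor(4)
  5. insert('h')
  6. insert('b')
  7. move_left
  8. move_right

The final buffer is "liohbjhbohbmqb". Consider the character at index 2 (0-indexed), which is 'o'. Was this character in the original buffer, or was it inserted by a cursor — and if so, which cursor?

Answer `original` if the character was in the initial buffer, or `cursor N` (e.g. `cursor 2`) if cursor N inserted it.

Answer: cursor 1

Derivation:
After op 1 (move_right): buffer="lijmqb" (len 6), cursors c1@3 c2@4, authorship ......
After op 2 (move_left): buffer="lijmqb" (len 6), cursors c1@2 c2@3, authorship ......
After op 3 (insert('o')): buffer="liojomqb" (len 8), cursors c1@3 c2@5, authorship ..1.2...
After op 4 (add_cursor(4)): buffer="liojomqb" (len 8), cursors c1@3 c3@4 c2@5, authorship ..1.2...
After op 5 (insert('h')): buffer="liohjhohmqb" (len 11), cursors c1@4 c3@6 c2@8, authorship ..11.322...
After op 6 (insert('b')): buffer="liohbjhbohbmqb" (len 14), cursors c1@5 c3@8 c2@11, authorship ..111.33222...
After op 7 (move_left): buffer="liohbjhbohbmqb" (len 14), cursors c1@4 c3@7 c2@10, authorship ..111.33222...
After op 8 (move_right): buffer="liohbjhbohbmqb" (len 14), cursors c1@5 c3@8 c2@11, authorship ..111.33222...
Authorship (.=original, N=cursor N): . . 1 1 1 . 3 3 2 2 2 . . .
Index 2: author = 1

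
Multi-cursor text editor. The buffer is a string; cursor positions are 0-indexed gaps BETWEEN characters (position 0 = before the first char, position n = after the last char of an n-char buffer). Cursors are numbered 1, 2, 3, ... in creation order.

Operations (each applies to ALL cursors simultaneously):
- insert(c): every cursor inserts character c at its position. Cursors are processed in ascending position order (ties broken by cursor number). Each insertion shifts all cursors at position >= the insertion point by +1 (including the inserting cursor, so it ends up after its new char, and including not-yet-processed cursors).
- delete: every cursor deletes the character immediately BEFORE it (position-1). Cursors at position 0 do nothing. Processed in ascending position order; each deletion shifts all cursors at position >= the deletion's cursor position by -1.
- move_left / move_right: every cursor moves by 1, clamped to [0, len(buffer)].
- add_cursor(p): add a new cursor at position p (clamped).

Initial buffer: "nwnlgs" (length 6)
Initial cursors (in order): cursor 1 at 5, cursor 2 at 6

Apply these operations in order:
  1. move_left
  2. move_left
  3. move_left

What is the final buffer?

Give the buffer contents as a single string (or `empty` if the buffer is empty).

After op 1 (move_left): buffer="nwnlgs" (len 6), cursors c1@4 c2@5, authorship ......
After op 2 (move_left): buffer="nwnlgs" (len 6), cursors c1@3 c2@4, authorship ......
After op 3 (move_left): buffer="nwnlgs" (len 6), cursors c1@2 c2@3, authorship ......

Answer: nwnlgs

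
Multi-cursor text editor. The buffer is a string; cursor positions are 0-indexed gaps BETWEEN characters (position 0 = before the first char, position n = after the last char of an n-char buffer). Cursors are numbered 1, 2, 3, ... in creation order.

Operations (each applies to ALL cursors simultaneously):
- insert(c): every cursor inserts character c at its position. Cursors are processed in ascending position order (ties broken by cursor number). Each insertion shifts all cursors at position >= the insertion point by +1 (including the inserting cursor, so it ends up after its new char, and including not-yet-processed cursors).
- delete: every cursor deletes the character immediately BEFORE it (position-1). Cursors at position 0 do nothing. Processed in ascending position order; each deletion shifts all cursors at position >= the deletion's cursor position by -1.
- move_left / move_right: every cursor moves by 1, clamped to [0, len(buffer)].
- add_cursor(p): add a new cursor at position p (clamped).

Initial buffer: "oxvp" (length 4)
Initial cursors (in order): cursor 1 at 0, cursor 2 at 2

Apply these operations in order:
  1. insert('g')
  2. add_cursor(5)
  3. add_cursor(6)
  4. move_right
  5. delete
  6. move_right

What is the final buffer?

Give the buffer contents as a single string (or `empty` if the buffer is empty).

After op 1 (insert('g')): buffer="goxgvp" (len 6), cursors c1@1 c2@4, authorship 1..2..
After op 2 (add_cursor(5)): buffer="goxgvp" (len 6), cursors c1@1 c2@4 c3@5, authorship 1..2..
After op 3 (add_cursor(6)): buffer="goxgvp" (len 6), cursors c1@1 c2@4 c3@5 c4@6, authorship 1..2..
After op 4 (move_right): buffer="goxgvp" (len 6), cursors c1@2 c2@5 c3@6 c4@6, authorship 1..2..
After op 5 (delete): buffer="gx" (len 2), cursors c1@1 c2@2 c3@2 c4@2, authorship 1.
After op 6 (move_right): buffer="gx" (len 2), cursors c1@2 c2@2 c3@2 c4@2, authorship 1.

Answer: gx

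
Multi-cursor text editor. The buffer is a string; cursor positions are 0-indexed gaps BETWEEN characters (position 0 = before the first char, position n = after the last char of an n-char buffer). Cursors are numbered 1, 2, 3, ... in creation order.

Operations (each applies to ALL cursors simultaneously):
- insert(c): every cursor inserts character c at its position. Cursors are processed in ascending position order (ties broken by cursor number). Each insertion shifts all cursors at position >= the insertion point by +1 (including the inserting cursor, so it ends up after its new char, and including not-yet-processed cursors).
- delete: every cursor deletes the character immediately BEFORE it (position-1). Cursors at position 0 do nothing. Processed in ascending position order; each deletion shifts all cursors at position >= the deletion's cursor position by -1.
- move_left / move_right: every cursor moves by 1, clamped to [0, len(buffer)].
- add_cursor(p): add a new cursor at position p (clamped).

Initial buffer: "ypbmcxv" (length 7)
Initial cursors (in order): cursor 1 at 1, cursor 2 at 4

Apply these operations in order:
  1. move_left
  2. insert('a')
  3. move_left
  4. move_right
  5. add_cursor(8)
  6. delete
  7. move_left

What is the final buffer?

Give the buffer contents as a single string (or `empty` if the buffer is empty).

Answer: ypbmcv

Derivation:
After op 1 (move_left): buffer="ypbmcxv" (len 7), cursors c1@0 c2@3, authorship .......
After op 2 (insert('a')): buffer="aypbamcxv" (len 9), cursors c1@1 c2@5, authorship 1...2....
After op 3 (move_left): buffer="aypbamcxv" (len 9), cursors c1@0 c2@4, authorship 1...2....
After op 4 (move_right): buffer="aypbamcxv" (len 9), cursors c1@1 c2@5, authorship 1...2....
After op 5 (add_cursor(8)): buffer="aypbamcxv" (len 9), cursors c1@1 c2@5 c3@8, authorship 1...2....
After op 6 (delete): buffer="ypbmcv" (len 6), cursors c1@0 c2@3 c3@5, authorship ......
After op 7 (move_left): buffer="ypbmcv" (len 6), cursors c1@0 c2@2 c3@4, authorship ......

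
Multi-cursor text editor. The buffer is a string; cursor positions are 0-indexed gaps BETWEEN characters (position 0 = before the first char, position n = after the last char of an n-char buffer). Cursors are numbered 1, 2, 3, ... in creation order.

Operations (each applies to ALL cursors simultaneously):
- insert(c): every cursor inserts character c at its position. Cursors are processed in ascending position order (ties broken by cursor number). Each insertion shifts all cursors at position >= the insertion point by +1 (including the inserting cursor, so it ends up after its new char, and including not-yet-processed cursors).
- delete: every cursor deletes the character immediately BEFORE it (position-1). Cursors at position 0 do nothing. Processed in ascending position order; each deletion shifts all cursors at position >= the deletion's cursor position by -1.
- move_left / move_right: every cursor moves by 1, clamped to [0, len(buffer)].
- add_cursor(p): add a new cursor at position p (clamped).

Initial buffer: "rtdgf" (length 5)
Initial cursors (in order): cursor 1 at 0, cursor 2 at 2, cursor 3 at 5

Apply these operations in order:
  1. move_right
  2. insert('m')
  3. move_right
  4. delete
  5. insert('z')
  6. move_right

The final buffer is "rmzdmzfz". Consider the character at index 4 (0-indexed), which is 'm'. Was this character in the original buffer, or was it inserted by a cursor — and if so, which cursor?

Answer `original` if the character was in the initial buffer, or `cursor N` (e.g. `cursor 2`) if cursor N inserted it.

After op 1 (move_right): buffer="rtdgf" (len 5), cursors c1@1 c2@3 c3@5, authorship .....
After op 2 (insert('m')): buffer="rmtdmgfm" (len 8), cursors c1@2 c2@5 c3@8, authorship .1..2..3
After op 3 (move_right): buffer="rmtdmgfm" (len 8), cursors c1@3 c2@6 c3@8, authorship .1..2..3
After op 4 (delete): buffer="rmdmf" (len 5), cursors c1@2 c2@4 c3@5, authorship .1.2.
After op 5 (insert('z')): buffer="rmzdmzfz" (len 8), cursors c1@3 c2@6 c3@8, authorship .11.22.3
After op 6 (move_right): buffer="rmzdmzfz" (len 8), cursors c1@4 c2@7 c3@8, authorship .11.22.3
Authorship (.=original, N=cursor N): . 1 1 . 2 2 . 3
Index 4: author = 2

Answer: cursor 2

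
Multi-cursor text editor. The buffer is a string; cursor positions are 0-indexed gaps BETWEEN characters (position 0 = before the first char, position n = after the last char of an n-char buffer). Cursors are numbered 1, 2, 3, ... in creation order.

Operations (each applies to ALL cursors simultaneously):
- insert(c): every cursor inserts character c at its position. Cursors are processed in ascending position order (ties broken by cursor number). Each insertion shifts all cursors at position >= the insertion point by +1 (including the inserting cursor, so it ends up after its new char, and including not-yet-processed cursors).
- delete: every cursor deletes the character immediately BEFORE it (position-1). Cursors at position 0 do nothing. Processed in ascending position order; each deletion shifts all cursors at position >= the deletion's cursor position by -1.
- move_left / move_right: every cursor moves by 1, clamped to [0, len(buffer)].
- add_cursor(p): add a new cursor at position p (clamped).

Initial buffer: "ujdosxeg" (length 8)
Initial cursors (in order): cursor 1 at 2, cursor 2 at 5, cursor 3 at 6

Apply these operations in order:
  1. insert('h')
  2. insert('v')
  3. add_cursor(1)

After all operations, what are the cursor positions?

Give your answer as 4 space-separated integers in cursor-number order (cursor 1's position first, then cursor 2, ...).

Answer: 4 9 12 1

Derivation:
After op 1 (insert('h')): buffer="ujhdoshxheg" (len 11), cursors c1@3 c2@7 c3@9, authorship ..1...2.3..
After op 2 (insert('v')): buffer="ujhvdoshvxhveg" (len 14), cursors c1@4 c2@9 c3@12, authorship ..11...22.33..
After op 3 (add_cursor(1)): buffer="ujhvdoshvxhveg" (len 14), cursors c4@1 c1@4 c2@9 c3@12, authorship ..11...22.33..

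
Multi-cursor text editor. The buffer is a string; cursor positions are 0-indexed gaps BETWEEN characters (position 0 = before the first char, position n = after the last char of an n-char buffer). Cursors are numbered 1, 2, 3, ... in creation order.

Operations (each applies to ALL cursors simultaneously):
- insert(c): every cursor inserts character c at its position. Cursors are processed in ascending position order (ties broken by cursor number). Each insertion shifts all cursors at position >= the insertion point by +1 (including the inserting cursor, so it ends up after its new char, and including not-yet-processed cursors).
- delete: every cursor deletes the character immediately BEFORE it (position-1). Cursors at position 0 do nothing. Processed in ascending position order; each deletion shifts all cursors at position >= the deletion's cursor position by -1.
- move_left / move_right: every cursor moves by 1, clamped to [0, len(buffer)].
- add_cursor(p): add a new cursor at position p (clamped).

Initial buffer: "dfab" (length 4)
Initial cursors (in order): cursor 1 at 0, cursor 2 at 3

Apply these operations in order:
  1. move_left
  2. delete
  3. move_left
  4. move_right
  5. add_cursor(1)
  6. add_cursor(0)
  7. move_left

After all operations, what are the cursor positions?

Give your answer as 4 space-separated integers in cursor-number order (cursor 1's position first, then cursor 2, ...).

After op 1 (move_left): buffer="dfab" (len 4), cursors c1@0 c2@2, authorship ....
After op 2 (delete): buffer="dab" (len 3), cursors c1@0 c2@1, authorship ...
After op 3 (move_left): buffer="dab" (len 3), cursors c1@0 c2@0, authorship ...
After op 4 (move_right): buffer="dab" (len 3), cursors c1@1 c2@1, authorship ...
After op 5 (add_cursor(1)): buffer="dab" (len 3), cursors c1@1 c2@1 c3@1, authorship ...
After op 6 (add_cursor(0)): buffer="dab" (len 3), cursors c4@0 c1@1 c2@1 c3@1, authorship ...
After op 7 (move_left): buffer="dab" (len 3), cursors c1@0 c2@0 c3@0 c4@0, authorship ...

Answer: 0 0 0 0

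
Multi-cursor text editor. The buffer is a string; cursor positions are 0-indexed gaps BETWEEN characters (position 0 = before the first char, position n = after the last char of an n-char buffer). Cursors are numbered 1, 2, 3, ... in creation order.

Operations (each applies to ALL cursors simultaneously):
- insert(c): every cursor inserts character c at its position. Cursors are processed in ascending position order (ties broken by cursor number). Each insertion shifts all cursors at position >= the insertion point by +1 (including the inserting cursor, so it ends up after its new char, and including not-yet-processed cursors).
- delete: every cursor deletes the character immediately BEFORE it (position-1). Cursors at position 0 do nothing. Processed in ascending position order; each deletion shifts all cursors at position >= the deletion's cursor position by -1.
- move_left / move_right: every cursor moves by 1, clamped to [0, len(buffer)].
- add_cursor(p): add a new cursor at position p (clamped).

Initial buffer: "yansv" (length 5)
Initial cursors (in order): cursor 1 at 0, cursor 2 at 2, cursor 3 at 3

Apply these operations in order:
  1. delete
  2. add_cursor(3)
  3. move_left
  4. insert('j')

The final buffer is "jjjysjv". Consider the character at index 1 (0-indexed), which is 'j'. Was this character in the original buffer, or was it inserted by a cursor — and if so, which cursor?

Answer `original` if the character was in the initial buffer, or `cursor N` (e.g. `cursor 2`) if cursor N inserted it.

Answer: cursor 2

Derivation:
After op 1 (delete): buffer="ysv" (len 3), cursors c1@0 c2@1 c3@1, authorship ...
After op 2 (add_cursor(3)): buffer="ysv" (len 3), cursors c1@0 c2@1 c3@1 c4@3, authorship ...
After op 3 (move_left): buffer="ysv" (len 3), cursors c1@0 c2@0 c3@0 c4@2, authorship ...
After op 4 (insert('j')): buffer="jjjysjv" (len 7), cursors c1@3 c2@3 c3@3 c4@6, authorship 123..4.
Authorship (.=original, N=cursor N): 1 2 3 . . 4 .
Index 1: author = 2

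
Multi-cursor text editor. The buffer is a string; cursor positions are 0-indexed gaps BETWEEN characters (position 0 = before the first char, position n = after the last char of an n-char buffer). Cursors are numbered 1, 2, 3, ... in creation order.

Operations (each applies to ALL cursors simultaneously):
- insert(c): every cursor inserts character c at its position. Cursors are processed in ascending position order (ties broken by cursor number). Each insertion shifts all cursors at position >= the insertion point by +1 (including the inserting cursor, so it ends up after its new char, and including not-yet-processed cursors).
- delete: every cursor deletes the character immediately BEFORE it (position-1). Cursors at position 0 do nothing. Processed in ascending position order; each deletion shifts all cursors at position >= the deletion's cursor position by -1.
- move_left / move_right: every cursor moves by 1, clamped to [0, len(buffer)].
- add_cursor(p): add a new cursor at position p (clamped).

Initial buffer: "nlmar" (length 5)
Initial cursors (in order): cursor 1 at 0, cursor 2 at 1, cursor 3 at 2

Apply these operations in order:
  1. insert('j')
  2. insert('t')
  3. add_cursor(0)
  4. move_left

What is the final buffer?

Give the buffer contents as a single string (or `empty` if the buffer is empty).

Answer: jtnjtljtmar

Derivation:
After op 1 (insert('j')): buffer="jnjljmar" (len 8), cursors c1@1 c2@3 c3@5, authorship 1.2.3...
After op 2 (insert('t')): buffer="jtnjtljtmar" (len 11), cursors c1@2 c2@5 c3@8, authorship 11.22.33...
After op 3 (add_cursor(0)): buffer="jtnjtljtmar" (len 11), cursors c4@0 c1@2 c2@5 c3@8, authorship 11.22.33...
After op 4 (move_left): buffer="jtnjtljtmar" (len 11), cursors c4@0 c1@1 c2@4 c3@7, authorship 11.22.33...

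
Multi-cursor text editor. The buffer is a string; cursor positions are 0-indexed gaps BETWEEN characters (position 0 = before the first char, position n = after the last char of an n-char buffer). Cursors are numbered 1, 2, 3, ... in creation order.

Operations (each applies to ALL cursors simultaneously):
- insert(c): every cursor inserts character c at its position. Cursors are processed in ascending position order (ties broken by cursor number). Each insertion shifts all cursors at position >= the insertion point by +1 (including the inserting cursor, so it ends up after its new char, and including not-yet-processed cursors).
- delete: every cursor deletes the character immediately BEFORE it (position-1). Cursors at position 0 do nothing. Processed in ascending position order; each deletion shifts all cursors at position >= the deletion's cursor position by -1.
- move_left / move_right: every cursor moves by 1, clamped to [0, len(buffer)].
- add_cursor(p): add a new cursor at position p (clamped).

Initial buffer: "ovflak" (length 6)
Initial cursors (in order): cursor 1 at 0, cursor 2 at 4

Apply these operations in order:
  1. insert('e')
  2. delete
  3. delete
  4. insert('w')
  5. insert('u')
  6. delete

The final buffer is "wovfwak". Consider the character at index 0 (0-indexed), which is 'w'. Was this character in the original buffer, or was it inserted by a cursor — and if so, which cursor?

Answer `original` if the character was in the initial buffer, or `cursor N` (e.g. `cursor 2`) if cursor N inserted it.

After op 1 (insert('e')): buffer="eovfleak" (len 8), cursors c1@1 c2@6, authorship 1....2..
After op 2 (delete): buffer="ovflak" (len 6), cursors c1@0 c2@4, authorship ......
After op 3 (delete): buffer="ovfak" (len 5), cursors c1@0 c2@3, authorship .....
After op 4 (insert('w')): buffer="wovfwak" (len 7), cursors c1@1 c2@5, authorship 1...2..
After op 5 (insert('u')): buffer="wuovfwuak" (len 9), cursors c1@2 c2@7, authorship 11...22..
After op 6 (delete): buffer="wovfwak" (len 7), cursors c1@1 c2@5, authorship 1...2..
Authorship (.=original, N=cursor N): 1 . . . 2 . .
Index 0: author = 1

Answer: cursor 1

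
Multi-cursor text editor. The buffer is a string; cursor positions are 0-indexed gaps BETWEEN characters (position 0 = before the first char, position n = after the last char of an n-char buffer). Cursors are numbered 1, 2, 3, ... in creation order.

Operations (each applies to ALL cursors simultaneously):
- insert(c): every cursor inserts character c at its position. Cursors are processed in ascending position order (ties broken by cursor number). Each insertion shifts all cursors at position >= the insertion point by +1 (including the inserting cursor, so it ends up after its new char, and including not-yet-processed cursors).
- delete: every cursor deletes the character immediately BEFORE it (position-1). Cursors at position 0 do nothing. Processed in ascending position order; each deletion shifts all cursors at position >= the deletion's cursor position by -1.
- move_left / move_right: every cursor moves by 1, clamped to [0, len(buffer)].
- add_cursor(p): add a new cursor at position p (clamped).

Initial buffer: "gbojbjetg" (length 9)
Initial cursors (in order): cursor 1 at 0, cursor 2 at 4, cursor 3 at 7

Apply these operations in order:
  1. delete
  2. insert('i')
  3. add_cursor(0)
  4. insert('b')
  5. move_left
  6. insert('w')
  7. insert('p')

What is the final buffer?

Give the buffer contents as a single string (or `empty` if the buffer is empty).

After op 1 (delete): buffer="gbobjtg" (len 7), cursors c1@0 c2@3 c3@5, authorship .......
After op 2 (insert('i')): buffer="igboibjitg" (len 10), cursors c1@1 c2@5 c3@8, authorship 1...2..3..
After op 3 (add_cursor(0)): buffer="igboibjitg" (len 10), cursors c4@0 c1@1 c2@5 c3@8, authorship 1...2..3..
After op 4 (insert('b')): buffer="bibgboibbjibtg" (len 14), cursors c4@1 c1@3 c2@8 c3@12, authorship 411...22..33..
After op 5 (move_left): buffer="bibgboibbjibtg" (len 14), cursors c4@0 c1@2 c2@7 c3@11, authorship 411...22..33..
After op 6 (insert('w')): buffer="wbiwbgboiwbbjiwbtg" (len 18), cursors c4@1 c1@4 c2@10 c3@15, authorship 44111...222..333..
After op 7 (insert('p')): buffer="wpbiwpbgboiwpbbjiwpbtg" (len 22), cursors c4@2 c1@6 c2@13 c3@19, authorship 4441111...2222..3333..

Answer: wpbiwpbgboiwpbbjiwpbtg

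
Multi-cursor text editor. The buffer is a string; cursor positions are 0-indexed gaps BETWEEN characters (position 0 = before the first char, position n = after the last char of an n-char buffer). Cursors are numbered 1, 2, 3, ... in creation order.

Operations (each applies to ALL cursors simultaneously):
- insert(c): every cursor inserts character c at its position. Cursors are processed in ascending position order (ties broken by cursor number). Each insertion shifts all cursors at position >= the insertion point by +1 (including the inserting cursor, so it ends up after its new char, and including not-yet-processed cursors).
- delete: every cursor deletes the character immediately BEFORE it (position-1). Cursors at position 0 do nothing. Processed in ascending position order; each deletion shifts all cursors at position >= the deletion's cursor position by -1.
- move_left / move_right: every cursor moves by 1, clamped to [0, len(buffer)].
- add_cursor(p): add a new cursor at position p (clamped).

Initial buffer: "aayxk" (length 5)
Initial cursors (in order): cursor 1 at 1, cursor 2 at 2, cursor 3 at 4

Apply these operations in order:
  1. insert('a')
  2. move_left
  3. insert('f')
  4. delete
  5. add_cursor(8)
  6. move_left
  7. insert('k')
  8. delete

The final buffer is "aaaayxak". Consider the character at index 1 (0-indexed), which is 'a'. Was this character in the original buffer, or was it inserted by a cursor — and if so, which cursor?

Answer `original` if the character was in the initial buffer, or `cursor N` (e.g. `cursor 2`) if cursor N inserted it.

Answer: cursor 1

Derivation:
After op 1 (insert('a')): buffer="aaaayxak" (len 8), cursors c1@2 c2@4 c3@7, authorship .1.2..3.
After op 2 (move_left): buffer="aaaayxak" (len 8), cursors c1@1 c2@3 c3@6, authorship .1.2..3.
After op 3 (insert('f')): buffer="afaafayxfak" (len 11), cursors c1@2 c2@5 c3@9, authorship .11.22..33.
After op 4 (delete): buffer="aaaayxak" (len 8), cursors c1@1 c2@3 c3@6, authorship .1.2..3.
After op 5 (add_cursor(8)): buffer="aaaayxak" (len 8), cursors c1@1 c2@3 c3@6 c4@8, authorship .1.2..3.
After op 6 (move_left): buffer="aaaayxak" (len 8), cursors c1@0 c2@2 c3@5 c4@7, authorship .1.2..3.
After op 7 (insert('k')): buffer="kaakaaykxakk" (len 12), cursors c1@1 c2@4 c3@8 c4@11, authorship 1.12.2.3.34.
After op 8 (delete): buffer="aaaayxak" (len 8), cursors c1@0 c2@2 c3@5 c4@7, authorship .1.2..3.
Authorship (.=original, N=cursor N): . 1 . 2 . . 3 .
Index 1: author = 1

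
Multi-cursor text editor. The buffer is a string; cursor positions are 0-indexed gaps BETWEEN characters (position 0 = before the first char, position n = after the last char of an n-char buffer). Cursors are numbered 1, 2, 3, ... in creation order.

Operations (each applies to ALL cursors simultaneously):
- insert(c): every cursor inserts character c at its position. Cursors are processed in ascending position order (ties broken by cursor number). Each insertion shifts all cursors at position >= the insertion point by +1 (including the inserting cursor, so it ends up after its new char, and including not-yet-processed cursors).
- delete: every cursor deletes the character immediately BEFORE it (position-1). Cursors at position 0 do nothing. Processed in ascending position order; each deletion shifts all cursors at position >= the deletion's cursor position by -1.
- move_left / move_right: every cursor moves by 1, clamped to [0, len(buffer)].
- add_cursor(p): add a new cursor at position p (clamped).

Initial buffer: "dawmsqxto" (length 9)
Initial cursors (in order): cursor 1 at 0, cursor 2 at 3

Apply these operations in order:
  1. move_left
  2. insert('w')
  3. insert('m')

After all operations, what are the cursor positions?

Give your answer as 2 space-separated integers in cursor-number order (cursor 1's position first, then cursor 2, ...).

After op 1 (move_left): buffer="dawmsqxto" (len 9), cursors c1@0 c2@2, authorship .........
After op 2 (insert('w')): buffer="wdawwmsqxto" (len 11), cursors c1@1 c2@4, authorship 1..2.......
After op 3 (insert('m')): buffer="wmdawmwmsqxto" (len 13), cursors c1@2 c2@6, authorship 11..22.......

Answer: 2 6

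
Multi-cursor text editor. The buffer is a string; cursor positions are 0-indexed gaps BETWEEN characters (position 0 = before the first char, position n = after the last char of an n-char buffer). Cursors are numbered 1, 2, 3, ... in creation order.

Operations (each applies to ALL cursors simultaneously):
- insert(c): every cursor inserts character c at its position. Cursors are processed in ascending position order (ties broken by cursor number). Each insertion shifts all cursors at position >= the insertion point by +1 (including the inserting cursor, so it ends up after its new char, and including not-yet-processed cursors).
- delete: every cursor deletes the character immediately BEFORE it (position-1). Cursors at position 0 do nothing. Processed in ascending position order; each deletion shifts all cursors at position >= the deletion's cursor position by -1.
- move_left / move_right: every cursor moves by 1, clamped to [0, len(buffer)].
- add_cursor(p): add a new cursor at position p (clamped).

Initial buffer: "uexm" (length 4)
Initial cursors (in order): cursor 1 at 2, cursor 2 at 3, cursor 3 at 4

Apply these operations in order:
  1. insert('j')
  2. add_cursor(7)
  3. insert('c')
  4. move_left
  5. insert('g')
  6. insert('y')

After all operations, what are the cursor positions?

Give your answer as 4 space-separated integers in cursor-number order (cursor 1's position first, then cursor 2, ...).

After op 1 (insert('j')): buffer="uejxjmj" (len 7), cursors c1@3 c2@5 c3@7, authorship ..1.2.3
After op 2 (add_cursor(7)): buffer="uejxjmj" (len 7), cursors c1@3 c2@5 c3@7 c4@7, authorship ..1.2.3
After op 3 (insert('c')): buffer="uejcxjcmjcc" (len 11), cursors c1@4 c2@7 c3@11 c4@11, authorship ..11.22.334
After op 4 (move_left): buffer="uejcxjcmjcc" (len 11), cursors c1@3 c2@6 c3@10 c4@10, authorship ..11.22.334
After op 5 (insert('g')): buffer="uejgcxjgcmjcggc" (len 15), cursors c1@4 c2@8 c3@14 c4@14, authorship ..111.222.33344
After op 6 (insert('y')): buffer="uejgycxjgycmjcggyyc" (len 19), cursors c1@5 c2@10 c3@18 c4@18, authorship ..1111.2222.3334344

Answer: 5 10 18 18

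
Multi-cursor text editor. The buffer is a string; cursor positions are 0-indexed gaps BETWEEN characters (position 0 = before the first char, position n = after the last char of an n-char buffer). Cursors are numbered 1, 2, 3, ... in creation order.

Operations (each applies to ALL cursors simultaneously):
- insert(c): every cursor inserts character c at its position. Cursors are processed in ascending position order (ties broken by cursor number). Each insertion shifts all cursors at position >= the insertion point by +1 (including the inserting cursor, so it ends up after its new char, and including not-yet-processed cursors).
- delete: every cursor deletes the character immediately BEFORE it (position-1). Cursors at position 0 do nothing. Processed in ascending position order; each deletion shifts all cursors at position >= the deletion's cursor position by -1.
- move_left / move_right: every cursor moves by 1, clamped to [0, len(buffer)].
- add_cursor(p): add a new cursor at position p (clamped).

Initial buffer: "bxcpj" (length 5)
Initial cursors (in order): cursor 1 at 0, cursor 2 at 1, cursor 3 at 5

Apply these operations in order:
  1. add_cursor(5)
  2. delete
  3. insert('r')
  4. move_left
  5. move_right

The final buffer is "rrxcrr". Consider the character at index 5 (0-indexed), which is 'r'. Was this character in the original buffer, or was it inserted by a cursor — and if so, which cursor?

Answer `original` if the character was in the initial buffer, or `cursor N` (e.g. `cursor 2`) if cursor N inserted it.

Answer: cursor 4

Derivation:
After op 1 (add_cursor(5)): buffer="bxcpj" (len 5), cursors c1@0 c2@1 c3@5 c4@5, authorship .....
After op 2 (delete): buffer="xc" (len 2), cursors c1@0 c2@0 c3@2 c4@2, authorship ..
After op 3 (insert('r')): buffer="rrxcrr" (len 6), cursors c1@2 c2@2 c3@6 c4@6, authorship 12..34
After op 4 (move_left): buffer="rrxcrr" (len 6), cursors c1@1 c2@1 c3@5 c4@5, authorship 12..34
After op 5 (move_right): buffer="rrxcrr" (len 6), cursors c1@2 c2@2 c3@6 c4@6, authorship 12..34
Authorship (.=original, N=cursor N): 1 2 . . 3 4
Index 5: author = 4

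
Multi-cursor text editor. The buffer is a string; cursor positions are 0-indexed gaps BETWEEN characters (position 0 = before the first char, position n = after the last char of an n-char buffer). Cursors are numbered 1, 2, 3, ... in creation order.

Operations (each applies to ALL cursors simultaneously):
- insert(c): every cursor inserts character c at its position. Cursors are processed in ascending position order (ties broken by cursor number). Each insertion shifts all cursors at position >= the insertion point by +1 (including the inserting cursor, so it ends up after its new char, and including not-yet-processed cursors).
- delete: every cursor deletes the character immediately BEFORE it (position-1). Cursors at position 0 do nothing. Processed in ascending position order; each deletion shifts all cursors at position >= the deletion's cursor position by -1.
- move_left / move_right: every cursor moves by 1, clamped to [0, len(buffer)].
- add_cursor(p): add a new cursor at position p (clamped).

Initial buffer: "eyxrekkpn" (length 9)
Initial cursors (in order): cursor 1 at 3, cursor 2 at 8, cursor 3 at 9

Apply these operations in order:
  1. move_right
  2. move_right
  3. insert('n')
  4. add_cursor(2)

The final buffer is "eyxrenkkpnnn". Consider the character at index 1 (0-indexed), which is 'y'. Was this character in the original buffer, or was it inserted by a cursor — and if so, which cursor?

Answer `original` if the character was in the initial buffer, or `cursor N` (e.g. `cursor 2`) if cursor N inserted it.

Answer: original

Derivation:
After op 1 (move_right): buffer="eyxrekkpn" (len 9), cursors c1@4 c2@9 c3@9, authorship .........
After op 2 (move_right): buffer="eyxrekkpn" (len 9), cursors c1@5 c2@9 c3@9, authorship .........
After op 3 (insert('n')): buffer="eyxrenkkpnnn" (len 12), cursors c1@6 c2@12 c3@12, authorship .....1....23
After op 4 (add_cursor(2)): buffer="eyxrenkkpnnn" (len 12), cursors c4@2 c1@6 c2@12 c3@12, authorship .....1....23
Authorship (.=original, N=cursor N): . . . . . 1 . . . . 2 3
Index 1: author = original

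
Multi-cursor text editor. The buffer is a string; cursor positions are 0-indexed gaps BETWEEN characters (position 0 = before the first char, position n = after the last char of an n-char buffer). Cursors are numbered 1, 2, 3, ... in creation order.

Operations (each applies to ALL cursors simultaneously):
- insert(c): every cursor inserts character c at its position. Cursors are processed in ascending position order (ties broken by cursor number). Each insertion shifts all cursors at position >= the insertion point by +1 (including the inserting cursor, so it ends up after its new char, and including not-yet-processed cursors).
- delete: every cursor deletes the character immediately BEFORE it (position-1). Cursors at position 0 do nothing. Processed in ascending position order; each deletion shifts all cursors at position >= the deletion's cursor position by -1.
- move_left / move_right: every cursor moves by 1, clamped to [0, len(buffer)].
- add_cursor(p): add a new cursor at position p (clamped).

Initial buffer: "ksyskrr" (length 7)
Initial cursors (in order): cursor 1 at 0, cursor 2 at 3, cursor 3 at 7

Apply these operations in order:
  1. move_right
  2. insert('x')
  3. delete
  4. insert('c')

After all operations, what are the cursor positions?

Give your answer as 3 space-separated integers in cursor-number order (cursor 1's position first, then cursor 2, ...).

Answer: 2 6 10

Derivation:
After op 1 (move_right): buffer="ksyskrr" (len 7), cursors c1@1 c2@4 c3@7, authorship .......
After op 2 (insert('x')): buffer="kxsysxkrrx" (len 10), cursors c1@2 c2@6 c3@10, authorship .1...2...3
After op 3 (delete): buffer="ksyskrr" (len 7), cursors c1@1 c2@4 c3@7, authorship .......
After op 4 (insert('c')): buffer="kcsysckrrc" (len 10), cursors c1@2 c2@6 c3@10, authorship .1...2...3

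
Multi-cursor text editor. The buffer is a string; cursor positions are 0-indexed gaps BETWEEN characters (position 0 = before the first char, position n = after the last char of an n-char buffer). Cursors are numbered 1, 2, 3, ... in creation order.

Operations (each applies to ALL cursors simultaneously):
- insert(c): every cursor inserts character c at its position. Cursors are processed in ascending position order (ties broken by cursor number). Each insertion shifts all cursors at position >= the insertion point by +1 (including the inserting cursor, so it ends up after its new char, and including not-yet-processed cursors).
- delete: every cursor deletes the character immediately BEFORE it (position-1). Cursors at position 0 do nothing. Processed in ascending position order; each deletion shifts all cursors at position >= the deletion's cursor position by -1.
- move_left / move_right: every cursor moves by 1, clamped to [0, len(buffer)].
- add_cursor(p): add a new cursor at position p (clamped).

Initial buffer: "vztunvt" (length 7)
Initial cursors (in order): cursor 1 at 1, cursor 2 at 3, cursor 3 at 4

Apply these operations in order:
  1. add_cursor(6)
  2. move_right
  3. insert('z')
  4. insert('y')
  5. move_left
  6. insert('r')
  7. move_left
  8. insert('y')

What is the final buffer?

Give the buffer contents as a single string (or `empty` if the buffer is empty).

After op 1 (add_cursor(6)): buffer="vztunvt" (len 7), cursors c1@1 c2@3 c3@4 c4@6, authorship .......
After op 2 (move_right): buffer="vztunvt" (len 7), cursors c1@2 c2@4 c3@5 c4@7, authorship .......
After op 3 (insert('z')): buffer="vzztuznzvtz" (len 11), cursors c1@3 c2@6 c3@8 c4@11, authorship ..1..2.3..4
After op 4 (insert('y')): buffer="vzzytuzynzyvtzy" (len 15), cursors c1@4 c2@8 c3@11 c4@15, authorship ..11..22.33..44
After op 5 (move_left): buffer="vzzytuzynzyvtzy" (len 15), cursors c1@3 c2@7 c3@10 c4@14, authorship ..11..22.33..44
After op 6 (insert('r')): buffer="vzzrytuzrynzryvtzry" (len 19), cursors c1@4 c2@9 c3@13 c4@18, authorship ..111..222.333..444
After op 7 (move_left): buffer="vzzrytuzrynzryvtzry" (len 19), cursors c1@3 c2@8 c3@12 c4@17, authorship ..111..222.333..444
After op 8 (insert('y')): buffer="vzzyrytuzyrynzyryvtzyry" (len 23), cursors c1@4 c2@10 c3@15 c4@21, authorship ..1111..2222.3333..4444

Answer: vzzyrytuzyrynzyryvtzyry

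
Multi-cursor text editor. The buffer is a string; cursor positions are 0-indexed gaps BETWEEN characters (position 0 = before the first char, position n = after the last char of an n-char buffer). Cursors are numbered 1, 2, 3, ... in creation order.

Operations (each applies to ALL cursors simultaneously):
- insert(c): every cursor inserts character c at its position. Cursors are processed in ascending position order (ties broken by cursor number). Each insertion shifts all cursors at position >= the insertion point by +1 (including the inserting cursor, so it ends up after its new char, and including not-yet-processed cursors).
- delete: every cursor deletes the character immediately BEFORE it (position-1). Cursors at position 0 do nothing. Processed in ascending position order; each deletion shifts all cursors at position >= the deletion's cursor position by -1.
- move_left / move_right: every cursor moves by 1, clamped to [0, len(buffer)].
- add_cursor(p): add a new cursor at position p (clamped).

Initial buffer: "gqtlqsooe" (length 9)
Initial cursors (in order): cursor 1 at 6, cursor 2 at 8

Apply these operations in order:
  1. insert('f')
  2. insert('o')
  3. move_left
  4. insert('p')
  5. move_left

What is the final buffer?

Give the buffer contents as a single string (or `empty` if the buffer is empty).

After op 1 (insert('f')): buffer="gqtlqsfoofe" (len 11), cursors c1@7 c2@10, authorship ......1..2.
After op 2 (insert('o')): buffer="gqtlqsfooofoe" (len 13), cursors c1@8 c2@12, authorship ......11..22.
After op 3 (move_left): buffer="gqtlqsfooofoe" (len 13), cursors c1@7 c2@11, authorship ......11..22.
After op 4 (insert('p')): buffer="gqtlqsfpooofpoe" (len 15), cursors c1@8 c2@13, authorship ......111..222.
After op 5 (move_left): buffer="gqtlqsfpooofpoe" (len 15), cursors c1@7 c2@12, authorship ......111..222.

Answer: gqtlqsfpooofpoe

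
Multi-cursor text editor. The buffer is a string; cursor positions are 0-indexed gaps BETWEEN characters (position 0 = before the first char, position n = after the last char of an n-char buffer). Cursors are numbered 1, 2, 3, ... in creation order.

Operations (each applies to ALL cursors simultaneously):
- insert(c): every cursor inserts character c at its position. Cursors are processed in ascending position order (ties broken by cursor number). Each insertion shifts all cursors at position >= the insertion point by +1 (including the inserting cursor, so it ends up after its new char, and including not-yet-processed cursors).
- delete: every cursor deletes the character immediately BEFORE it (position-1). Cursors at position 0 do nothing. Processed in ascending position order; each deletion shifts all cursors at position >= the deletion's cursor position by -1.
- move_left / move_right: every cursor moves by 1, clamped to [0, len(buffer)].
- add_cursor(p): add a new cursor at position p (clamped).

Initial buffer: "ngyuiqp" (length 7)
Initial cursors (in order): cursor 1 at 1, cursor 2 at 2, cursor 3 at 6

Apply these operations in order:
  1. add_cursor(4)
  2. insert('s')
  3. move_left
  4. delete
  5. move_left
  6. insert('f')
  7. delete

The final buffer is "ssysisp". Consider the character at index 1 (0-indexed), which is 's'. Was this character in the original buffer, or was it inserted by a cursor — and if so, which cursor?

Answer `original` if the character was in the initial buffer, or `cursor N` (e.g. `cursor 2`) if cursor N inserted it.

After op 1 (add_cursor(4)): buffer="ngyuiqp" (len 7), cursors c1@1 c2@2 c4@4 c3@6, authorship .......
After op 2 (insert('s')): buffer="nsgsyusiqsp" (len 11), cursors c1@2 c2@4 c4@7 c3@10, authorship .1.2..4..3.
After op 3 (move_left): buffer="nsgsyusiqsp" (len 11), cursors c1@1 c2@3 c4@6 c3@9, authorship .1.2..4..3.
After op 4 (delete): buffer="ssysisp" (len 7), cursors c1@0 c2@1 c4@3 c3@5, authorship 12.4.3.
After op 5 (move_left): buffer="ssysisp" (len 7), cursors c1@0 c2@0 c4@2 c3@4, authorship 12.4.3.
After op 6 (insert('f')): buffer="ffssfysfisp" (len 11), cursors c1@2 c2@2 c4@5 c3@8, authorship 12124.43.3.
After op 7 (delete): buffer="ssysisp" (len 7), cursors c1@0 c2@0 c4@2 c3@4, authorship 12.4.3.
Authorship (.=original, N=cursor N): 1 2 . 4 . 3 .
Index 1: author = 2

Answer: cursor 2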